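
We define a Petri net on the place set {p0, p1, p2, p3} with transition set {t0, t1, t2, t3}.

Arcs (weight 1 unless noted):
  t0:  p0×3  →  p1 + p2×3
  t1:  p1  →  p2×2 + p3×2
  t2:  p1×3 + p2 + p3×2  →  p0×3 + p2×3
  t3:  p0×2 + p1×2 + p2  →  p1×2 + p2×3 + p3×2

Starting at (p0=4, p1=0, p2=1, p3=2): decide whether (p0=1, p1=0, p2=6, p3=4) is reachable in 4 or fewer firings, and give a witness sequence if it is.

step 1: fire t0:  (p0=4, p1=0, p2=1, p3=2) → (p0=1, p1=1, p2=4, p3=2)
step 2: fire t1:  (p0=1, p1=1, p2=4, p3=2) → (p0=1, p1=0, p2=6, p3=4)

YES — reachable via ⟨t0, t1⟩ (2 firings)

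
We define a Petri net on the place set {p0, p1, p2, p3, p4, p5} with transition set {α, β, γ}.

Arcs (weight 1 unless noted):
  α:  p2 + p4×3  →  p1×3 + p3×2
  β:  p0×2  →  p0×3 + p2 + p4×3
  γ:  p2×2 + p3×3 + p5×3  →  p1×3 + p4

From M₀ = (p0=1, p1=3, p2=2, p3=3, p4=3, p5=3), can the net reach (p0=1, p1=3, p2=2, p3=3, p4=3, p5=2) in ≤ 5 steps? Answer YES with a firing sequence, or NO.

depth 0: 1 marking
depth 1: 3 markings reached so far
depth 2: 3 markings reached so far
(frontier empty at depth 2; search complete)
target is not among the 3 markings reachable within 5 steps

NO — not reachable within 5 firings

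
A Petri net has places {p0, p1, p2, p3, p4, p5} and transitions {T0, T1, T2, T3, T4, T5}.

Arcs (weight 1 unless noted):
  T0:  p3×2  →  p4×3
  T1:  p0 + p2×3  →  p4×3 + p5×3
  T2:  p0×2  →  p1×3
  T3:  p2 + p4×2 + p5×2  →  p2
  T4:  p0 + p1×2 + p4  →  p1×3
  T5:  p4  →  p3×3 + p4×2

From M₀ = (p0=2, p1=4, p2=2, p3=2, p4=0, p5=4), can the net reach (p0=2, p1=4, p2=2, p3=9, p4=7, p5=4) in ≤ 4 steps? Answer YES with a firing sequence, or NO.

depth 0: 1 marking
depth 1: 3 markings reached so far
depth 2: 7 markings reached so far
depth 3: 15 markings reached so far
depth 4: 27 markings reached so far
target is not among the 27 markings reachable within 4 steps

NO — not reachable within 4 firings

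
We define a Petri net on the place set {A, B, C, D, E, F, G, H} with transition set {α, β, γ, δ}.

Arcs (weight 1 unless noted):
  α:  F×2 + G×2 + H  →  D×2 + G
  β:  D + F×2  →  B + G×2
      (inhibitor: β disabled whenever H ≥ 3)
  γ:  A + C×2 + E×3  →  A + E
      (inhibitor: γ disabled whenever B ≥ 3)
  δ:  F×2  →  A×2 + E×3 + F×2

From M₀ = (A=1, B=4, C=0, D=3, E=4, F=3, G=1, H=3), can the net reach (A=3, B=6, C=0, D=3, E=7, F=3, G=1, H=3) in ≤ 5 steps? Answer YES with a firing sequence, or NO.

NO — not reachable within 5 firings

depth 0: 1 marking
depth 1: 2 markings reached so far
depth 2: 3 markings reached so far
depth 3: 4 markings reached so far
depth 4: 5 markings reached so far
depth 5: 6 markings reached so far
target is not among the 6 markings reachable within 5 steps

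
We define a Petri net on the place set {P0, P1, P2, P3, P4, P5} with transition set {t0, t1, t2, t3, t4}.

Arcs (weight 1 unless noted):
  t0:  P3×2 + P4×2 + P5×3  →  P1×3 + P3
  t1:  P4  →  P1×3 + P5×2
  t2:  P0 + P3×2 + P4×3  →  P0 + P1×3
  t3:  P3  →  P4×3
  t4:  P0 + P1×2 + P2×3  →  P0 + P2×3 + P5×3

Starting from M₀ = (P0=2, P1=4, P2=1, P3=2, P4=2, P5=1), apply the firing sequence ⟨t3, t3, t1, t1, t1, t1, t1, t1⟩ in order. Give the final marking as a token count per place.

(P0=2, P1=22, P2=1, P3=0, P4=2, P5=13)

step 1: fire t3:  (P0=2, P1=4, P2=1, P3=2, P4=2, P5=1) → (P0=2, P1=4, P2=1, P3=1, P4=5, P5=1)
step 2: fire t3:  (P0=2, P1=4, P2=1, P3=1, P4=5, P5=1) → (P0=2, P1=4, P2=1, P3=0, P4=8, P5=1)
step 3: fire t1:  (P0=2, P1=4, P2=1, P3=0, P4=8, P5=1) → (P0=2, P1=7, P2=1, P3=0, P4=7, P5=3)
step 4: fire t1:  (P0=2, P1=7, P2=1, P3=0, P4=7, P5=3) → (P0=2, P1=10, P2=1, P3=0, P4=6, P5=5)
step 5: fire t1:  (P0=2, P1=10, P2=1, P3=0, P4=6, P5=5) → (P0=2, P1=13, P2=1, P3=0, P4=5, P5=7)
step 6: fire t1:  (P0=2, P1=13, P2=1, P3=0, P4=5, P5=7) → (P0=2, P1=16, P2=1, P3=0, P4=4, P5=9)
step 7: fire t1:  (P0=2, P1=16, P2=1, P3=0, P4=4, P5=9) → (P0=2, P1=19, P2=1, P3=0, P4=3, P5=11)
step 8: fire t1:  (P0=2, P1=19, P2=1, P3=0, P4=3, P5=11) → (P0=2, P1=22, P2=1, P3=0, P4=2, P5=13)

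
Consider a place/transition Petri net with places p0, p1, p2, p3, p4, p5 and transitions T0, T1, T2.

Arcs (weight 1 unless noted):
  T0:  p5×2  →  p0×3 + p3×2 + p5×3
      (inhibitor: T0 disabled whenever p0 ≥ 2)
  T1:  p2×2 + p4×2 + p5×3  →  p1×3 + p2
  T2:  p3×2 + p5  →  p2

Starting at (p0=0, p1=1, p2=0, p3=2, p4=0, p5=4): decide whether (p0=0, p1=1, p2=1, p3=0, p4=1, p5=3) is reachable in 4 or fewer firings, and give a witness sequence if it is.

depth 0: 1 marking
depth 1: 3 markings reached so far
depth 2: 4 markings reached so far
depth 3: 5 markings reached so far
depth 4: 5 markings reached so far
(frontier empty at depth 4; search complete)
target is not among the 5 markings reachable within 4 steps

NO — not reachable within 4 firings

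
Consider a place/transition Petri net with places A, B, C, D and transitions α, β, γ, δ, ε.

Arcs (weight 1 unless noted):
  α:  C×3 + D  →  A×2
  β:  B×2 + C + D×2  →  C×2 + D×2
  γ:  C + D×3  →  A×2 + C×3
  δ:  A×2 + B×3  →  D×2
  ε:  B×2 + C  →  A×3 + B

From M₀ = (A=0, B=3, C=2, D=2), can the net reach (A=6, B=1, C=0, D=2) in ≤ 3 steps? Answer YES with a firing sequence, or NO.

YES — reachable via ⟨ε, ε⟩ (2 firings)

step 1: fire ε:  (A=0, B=3, C=2, D=2) → (A=3, B=2, C=1, D=2)
step 2: fire ε:  (A=3, B=2, C=1, D=2) → (A=6, B=1, C=0, D=2)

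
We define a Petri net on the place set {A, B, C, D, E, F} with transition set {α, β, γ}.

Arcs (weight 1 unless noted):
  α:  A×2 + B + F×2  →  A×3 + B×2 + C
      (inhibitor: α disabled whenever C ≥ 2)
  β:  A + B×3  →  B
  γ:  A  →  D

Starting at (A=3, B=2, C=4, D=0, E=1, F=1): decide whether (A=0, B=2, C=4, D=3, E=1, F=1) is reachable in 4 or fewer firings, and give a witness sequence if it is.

YES — reachable via ⟨γ, γ, γ⟩ (3 firings)

step 1: fire γ:  (A=3, B=2, C=4, D=0, E=1, F=1) → (A=2, B=2, C=4, D=1, E=1, F=1)
step 2: fire γ:  (A=2, B=2, C=4, D=1, E=1, F=1) → (A=1, B=2, C=4, D=2, E=1, F=1)
step 3: fire γ:  (A=1, B=2, C=4, D=2, E=1, F=1) → (A=0, B=2, C=4, D=3, E=1, F=1)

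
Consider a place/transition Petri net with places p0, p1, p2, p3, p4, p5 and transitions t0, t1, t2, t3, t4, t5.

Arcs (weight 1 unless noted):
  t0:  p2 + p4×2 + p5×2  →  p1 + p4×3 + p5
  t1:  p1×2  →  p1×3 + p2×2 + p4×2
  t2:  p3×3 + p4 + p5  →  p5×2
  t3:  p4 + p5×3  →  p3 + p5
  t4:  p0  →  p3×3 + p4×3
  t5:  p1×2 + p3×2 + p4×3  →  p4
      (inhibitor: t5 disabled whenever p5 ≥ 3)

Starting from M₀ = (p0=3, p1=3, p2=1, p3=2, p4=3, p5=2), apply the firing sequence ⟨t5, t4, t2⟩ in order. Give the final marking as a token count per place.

step 1: fire t5:  (p0=3, p1=3, p2=1, p3=2, p4=3, p5=2) → (p0=3, p1=1, p2=1, p3=0, p4=1, p5=2)
step 2: fire t4:  (p0=3, p1=1, p2=1, p3=0, p4=1, p5=2) → (p0=2, p1=1, p2=1, p3=3, p4=4, p5=2)
step 3: fire t2:  (p0=2, p1=1, p2=1, p3=3, p4=4, p5=2) → (p0=2, p1=1, p2=1, p3=0, p4=3, p5=3)

(p0=2, p1=1, p2=1, p3=0, p4=3, p5=3)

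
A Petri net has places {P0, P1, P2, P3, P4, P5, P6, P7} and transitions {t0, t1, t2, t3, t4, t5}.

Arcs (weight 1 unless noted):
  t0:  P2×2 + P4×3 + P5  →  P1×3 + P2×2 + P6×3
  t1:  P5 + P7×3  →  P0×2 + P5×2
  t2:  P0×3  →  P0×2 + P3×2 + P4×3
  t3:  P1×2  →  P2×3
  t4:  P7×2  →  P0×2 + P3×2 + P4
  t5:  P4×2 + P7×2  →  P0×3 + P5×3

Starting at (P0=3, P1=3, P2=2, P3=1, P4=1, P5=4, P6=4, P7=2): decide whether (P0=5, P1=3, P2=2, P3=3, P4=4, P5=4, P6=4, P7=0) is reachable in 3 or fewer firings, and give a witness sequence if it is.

NO — not reachable within 3 firings

depth 0: 1 marking
depth 1: 4 markings reached so far
depth 2: 9 markings reached so far
depth 3: 15 markings reached so far
target is not among the 15 markings reachable within 3 steps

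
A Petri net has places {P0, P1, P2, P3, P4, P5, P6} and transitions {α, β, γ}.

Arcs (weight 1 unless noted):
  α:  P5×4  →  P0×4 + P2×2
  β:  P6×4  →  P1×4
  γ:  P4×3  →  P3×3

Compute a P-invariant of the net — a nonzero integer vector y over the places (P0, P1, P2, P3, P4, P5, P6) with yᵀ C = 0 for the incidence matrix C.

y = (P0:1, P1:0, P2:-2, P3:0, P4:0, P5:0, P6:0)

Incidence matrix C (rows=places, cols=transitions):
        α    β    γ
   P0   4    0    0
   P1   0    4    0
   P2   2    0    0
   P3   0    0    3
   P4   0    0   -3
   P5  -4    0    0
   P6   0   -4    0

Candidate y = [1, 0, -2, 0, 0, 0, 0]; check y·C column-wise:
  col α: 1·4 + -2·2 + 0·-4 = 0
  col β: 1·0 + 0·4 + -2·0 + 0·-4 = 0
  col γ: 1·0 + -2·0 + 0·3 + 0·-3 = 0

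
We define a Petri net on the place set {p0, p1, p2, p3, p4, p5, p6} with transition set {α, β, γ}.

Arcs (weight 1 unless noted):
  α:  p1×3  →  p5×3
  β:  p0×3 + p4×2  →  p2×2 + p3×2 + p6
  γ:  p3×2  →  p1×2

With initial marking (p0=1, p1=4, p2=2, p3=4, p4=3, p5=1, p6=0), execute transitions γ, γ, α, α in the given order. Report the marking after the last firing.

step 1: fire γ:  (p0=1, p1=4, p2=2, p3=4, p4=3, p5=1, p6=0) → (p0=1, p1=6, p2=2, p3=2, p4=3, p5=1, p6=0)
step 2: fire γ:  (p0=1, p1=6, p2=2, p3=2, p4=3, p5=1, p6=0) → (p0=1, p1=8, p2=2, p3=0, p4=3, p5=1, p6=0)
step 3: fire α:  (p0=1, p1=8, p2=2, p3=0, p4=3, p5=1, p6=0) → (p0=1, p1=5, p2=2, p3=0, p4=3, p5=4, p6=0)
step 4: fire α:  (p0=1, p1=5, p2=2, p3=0, p4=3, p5=4, p6=0) → (p0=1, p1=2, p2=2, p3=0, p4=3, p5=7, p6=0)

(p0=1, p1=2, p2=2, p3=0, p4=3, p5=7, p6=0)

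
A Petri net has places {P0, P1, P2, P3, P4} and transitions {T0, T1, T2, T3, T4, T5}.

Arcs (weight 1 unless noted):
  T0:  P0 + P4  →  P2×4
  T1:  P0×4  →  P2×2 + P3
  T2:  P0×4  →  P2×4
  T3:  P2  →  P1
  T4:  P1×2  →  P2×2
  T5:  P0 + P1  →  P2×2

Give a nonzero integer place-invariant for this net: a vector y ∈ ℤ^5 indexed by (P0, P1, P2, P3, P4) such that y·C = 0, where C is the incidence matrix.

Incidence matrix C (rows=places, cols=transitions):
       T0   T1   T2   T3   T4   T5
   P0  -1   -4   -4    0    0   -1
   P1   0    0    0    1   -2   -1
   P2   4    2    4   -1    2    2
   P3   0    1    0    0    0    0
   P4  -1    0    0    0    0    0

Candidate y = [1, 1, 1, 2, 3]; check y·C column-wise:
  col T0: 1·-1 + 1·0 + 1·4 + 2·0 + 3·-1 = 0
  col T1: 1·-4 + 1·0 + 1·2 + 2·1 + 3·0 = 0
  col T2: 1·-4 + 1·0 + 1·4 + 2·0 + 3·0 = 0
  col T3: 1·0 + 1·1 + 1·-1 + 2·0 + 3·0 = 0
  col T4: 1·0 + 1·-2 + 1·2 + 2·0 + 3·0 = 0
  col T5: 1·-1 + 1·-1 + 1·2 + 2·0 + 3·0 = 0

y = (P0:1, P1:1, P2:1, P3:2, P4:3)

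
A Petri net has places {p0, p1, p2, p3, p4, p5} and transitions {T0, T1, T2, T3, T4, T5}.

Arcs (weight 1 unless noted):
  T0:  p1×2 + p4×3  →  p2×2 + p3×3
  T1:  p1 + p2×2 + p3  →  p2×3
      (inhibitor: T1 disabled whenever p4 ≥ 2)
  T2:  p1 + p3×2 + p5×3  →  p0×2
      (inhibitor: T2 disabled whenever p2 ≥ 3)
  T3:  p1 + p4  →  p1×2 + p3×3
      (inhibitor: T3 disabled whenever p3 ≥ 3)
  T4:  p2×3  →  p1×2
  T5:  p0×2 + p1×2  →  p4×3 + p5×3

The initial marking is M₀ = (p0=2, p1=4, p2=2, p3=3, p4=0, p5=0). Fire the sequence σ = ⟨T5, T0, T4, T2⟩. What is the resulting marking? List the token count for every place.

step 1: fire T5:  (p0=2, p1=4, p2=2, p3=3, p4=0, p5=0) → (p0=0, p1=2, p2=2, p3=3, p4=3, p5=3)
step 2: fire T0:  (p0=0, p1=2, p2=2, p3=3, p4=3, p5=3) → (p0=0, p1=0, p2=4, p3=6, p4=0, p5=3)
step 3: fire T4:  (p0=0, p1=0, p2=4, p3=6, p4=0, p5=3) → (p0=0, p1=2, p2=1, p3=6, p4=0, p5=3)
step 4: fire T2:  (p0=0, p1=2, p2=1, p3=6, p4=0, p5=3) → (p0=2, p1=1, p2=1, p3=4, p4=0, p5=0)

(p0=2, p1=1, p2=1, p3=4, p4=0, p5=0)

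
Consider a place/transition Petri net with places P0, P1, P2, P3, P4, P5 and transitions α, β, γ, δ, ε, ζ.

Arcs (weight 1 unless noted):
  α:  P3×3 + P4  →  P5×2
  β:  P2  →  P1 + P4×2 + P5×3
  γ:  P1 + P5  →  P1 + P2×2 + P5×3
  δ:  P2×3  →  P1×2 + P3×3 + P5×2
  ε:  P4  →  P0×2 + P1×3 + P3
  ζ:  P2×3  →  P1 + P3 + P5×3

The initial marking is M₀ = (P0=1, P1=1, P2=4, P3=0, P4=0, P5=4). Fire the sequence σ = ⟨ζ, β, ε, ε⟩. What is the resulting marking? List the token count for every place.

(P0=5, P1=9, P2=0, P3=3, P4=0, P5=10)

step 1: fire ζ:  (P0=1, P1=1, P2=4, P3=0, P4=0, P5=4) → (P0=1, P1=2, P2=1, P3=1, P4=0, P5=7)
step 2: fire β:  (P0=1, P1=2, P2=1, P3=1, P4=0, P5=7) → (P0=1, P1=3, P2=0, P3=1, P4=2, P5=10)
step 3: fire ε:  (P0=1, P1=3, P2=0, P3=1, P4=2, P5=10) → (P0=3, P1=6, P2=0, P3=2, P4=1, P5=10)
step 4: fire ε:  (P0=3, P1=6, P2=0, P3=2, P4=1, P5=10) → (P0=5, P1=9, P2=0, P3=3, P4=0, P5=10)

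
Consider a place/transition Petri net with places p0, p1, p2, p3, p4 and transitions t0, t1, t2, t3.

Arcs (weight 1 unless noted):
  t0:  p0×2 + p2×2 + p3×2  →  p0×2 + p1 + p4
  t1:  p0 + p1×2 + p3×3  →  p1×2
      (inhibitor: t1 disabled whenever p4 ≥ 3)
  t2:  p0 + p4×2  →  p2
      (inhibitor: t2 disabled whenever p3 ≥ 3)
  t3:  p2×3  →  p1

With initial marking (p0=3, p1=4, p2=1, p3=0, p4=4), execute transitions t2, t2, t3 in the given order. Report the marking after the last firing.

(p0=1, p1=5, p2=0, p3=0, p4=0)

step 1: fire t2:  (p0=3, p1=4, p2=1, p3=0, p4=4) → (p0=2, p1=4, p2=2, p3=0, p4=2)
step 2: fire t2:  (p0=2, p1=4, p2=2, p3=0, p4=2) → (p0=1, p1=4, p2=3, p3=0, p4=0)
step 3: fire t3:  (p0=1, p1=4, p2=3, p3=0, p4=0) → (p0=1, p1=5, p2=0, p3=0, p4=0)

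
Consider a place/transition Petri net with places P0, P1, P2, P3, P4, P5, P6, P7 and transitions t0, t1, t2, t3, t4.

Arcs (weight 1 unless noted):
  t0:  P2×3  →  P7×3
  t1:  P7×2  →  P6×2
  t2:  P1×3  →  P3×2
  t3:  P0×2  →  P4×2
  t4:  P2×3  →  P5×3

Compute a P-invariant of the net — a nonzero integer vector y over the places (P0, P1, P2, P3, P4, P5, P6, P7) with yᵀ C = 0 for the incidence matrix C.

y = (P0:0, P1:2, P2:0, P3:3, P4:0, P5:0, P6:0, P7:0)

Incidence matrix C (rows=places, cols=transitions):
       t0   t1   t2   t3   t4
   P0   0    0    0   -2    0
   P1   0    0   -3    0    0
   P2  -3    0    0    0   -3
   P3   0    0    2    0    0
   P4   0    0    0    2    0
   P5   0    0    0    0    3
   P6   0    2    0    0    0
   P7   3   -2    0    0    0

Candidate y = [0, 2, 0, 3, 0, 0, 0, 0]; check y·C column-wise:
  col t0: 2·0 + 0·-3 + 3·0 + 0·3 = 0
  col t1: 2·0 + 3·0 + 0·2 + 0·-2 = 0
  col t2: 2·-3 + 3·2 = 0
  col t3: 0·-2 + 2·0 + 3·0 + 0·2 = 0
  col t4: 2·0 + 0·-3 + 3·0 + 0·3 = 0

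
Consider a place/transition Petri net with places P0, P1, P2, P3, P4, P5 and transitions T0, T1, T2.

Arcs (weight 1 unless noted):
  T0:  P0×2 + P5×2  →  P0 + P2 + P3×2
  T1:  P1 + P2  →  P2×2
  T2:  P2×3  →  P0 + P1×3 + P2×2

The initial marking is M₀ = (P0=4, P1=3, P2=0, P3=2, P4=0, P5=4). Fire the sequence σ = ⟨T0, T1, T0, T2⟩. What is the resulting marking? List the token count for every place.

step 1: fire T0:  (P0=4, P1=3, P2=0, P3=2, P4=0, P5=4) → (P0=3, P1=3, P2=1, P3=4, P4=0, P5=2)
step 2: fire T1:  (P0=3, P1=3, P2=1, P3=4, P4=0, P5=2) → (P0=3, P1=2, P2=2, P3=4, P4=0, P5=2)
step 3: fire T0:  (P0=3, P1=2, P2=2, P3=4, P4=0, P5=2) → (P0=2, P1=2, P2=3, P3=6, P4=0, P5=0)
step 4: fire T2:  (P0=2, P1=2, P2=3, P3=6, P4=0, P5=0) → (P0=3, P1=5, P2=2, P3=6, P4=0, P5=0)

(P0=3, P1=5, P2=2, P3=6, P4=0, P5=0)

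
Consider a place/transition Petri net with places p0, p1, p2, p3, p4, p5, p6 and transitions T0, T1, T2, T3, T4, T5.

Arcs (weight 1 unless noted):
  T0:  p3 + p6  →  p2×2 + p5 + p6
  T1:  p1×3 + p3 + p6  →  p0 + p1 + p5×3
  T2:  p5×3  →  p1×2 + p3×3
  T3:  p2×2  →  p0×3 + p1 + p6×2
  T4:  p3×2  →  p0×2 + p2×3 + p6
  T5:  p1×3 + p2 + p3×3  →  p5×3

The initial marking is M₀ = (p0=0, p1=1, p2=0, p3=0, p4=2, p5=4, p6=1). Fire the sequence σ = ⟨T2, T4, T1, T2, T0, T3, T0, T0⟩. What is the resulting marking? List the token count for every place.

step 1: fire T2:  (p0=0, p1=1, p2=0, p3=0, p4=2, p5=4, p6=1) → (p0=0, p1=3, p2=0, p3=3, p4=2, p5=1, p6=1)
step 2: fire T4:  (p0=0, p1=3, p2=0, p3=3, p4=2, p5=1, p6=1) → (p0=2, p1=3, p2=3, p3=1, p4=2, p5=1, p6=2)
step 3: fire T1:  (p0=2, p1=3, p2=3, p3=1, p4=2, p5=1, p6=2) → (p0=3, p1=1, p2=3, p3=0, p4=2, p5=4, p6=1)
step 4: fire T2:  (p0=3, p1=1, p2=3, p3=0, p4=2, p5=4, p6=1) → (p0=3, p1=3, p2=3, p3=3, p4=2, p5=1, p6=1)
step 5: fire T0:  (p0=3, p1=3, p2=3, p3=3, p4=2, p5=1, p6=1) → (p0=3, p1=3, p2=5, p3=2, p4=2, p5=2, p6=1)
step 6: fire T3:  (p0=3, p1=3, p2=5, p3=2, p4=2, p5=2, p6=1) → (p0=6, p1=4, p2=3, p3=2, p4=2, p5=2, p6=3)
step 7: fire T0:  (p0=6, p1=4, p2=3, p3=2, p4=2, p5=2, p6=3) → (p0=6, p1=4, p2=5, p3=1, p4=2, p5=3, p6=3)
step 8: fire T0:  (p0=6, p1=4, p2=5, p3=1, p4=2, p5=3, p6=3) → (p0=6, p1=4, p2=7, p3=0, p4=2, p5=4, p6=3)

(p0=6, p1=4, p2=7, p3=0, p4=2, p5=4, p6=3)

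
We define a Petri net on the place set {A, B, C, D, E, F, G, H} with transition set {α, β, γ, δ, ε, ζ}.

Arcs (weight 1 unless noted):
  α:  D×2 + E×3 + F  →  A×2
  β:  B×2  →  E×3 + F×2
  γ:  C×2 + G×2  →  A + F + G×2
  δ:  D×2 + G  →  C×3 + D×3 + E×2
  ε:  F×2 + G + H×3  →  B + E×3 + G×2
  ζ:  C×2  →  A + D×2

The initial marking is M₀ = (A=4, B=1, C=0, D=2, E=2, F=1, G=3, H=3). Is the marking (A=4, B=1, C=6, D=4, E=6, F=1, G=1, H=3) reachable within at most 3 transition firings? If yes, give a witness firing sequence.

YES — reachable via ⟨δ, δ⟩ (2 firings)

step 1: fire δ:  (A=4, B=1, C=0, D=2, E=2, F=1, G=3, H=3) → (A=4, B=1, C=3, D=3, E=4, F=1, G=2, H=3)
step 2: fire δ:  (A=4, B=1, C=3, D=3, E=4, F=1, G=2, H=3) → (A=4, B=1, C=6, D=4, E=6, F=1, G=1, H=3)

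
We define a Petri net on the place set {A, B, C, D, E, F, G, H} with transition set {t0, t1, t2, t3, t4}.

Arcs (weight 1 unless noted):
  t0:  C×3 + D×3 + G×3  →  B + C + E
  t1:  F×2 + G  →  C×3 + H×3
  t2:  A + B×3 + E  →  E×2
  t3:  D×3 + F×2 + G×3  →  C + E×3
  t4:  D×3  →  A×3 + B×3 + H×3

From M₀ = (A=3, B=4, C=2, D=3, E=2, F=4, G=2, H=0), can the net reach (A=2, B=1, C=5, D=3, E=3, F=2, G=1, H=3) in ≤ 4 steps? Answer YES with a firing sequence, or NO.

YES — reachable via ⟨t1, t2⟩ (2 firings)

step 1: fire t1:  (A=3, B=4, C=2, D=3, E=2, F=4, G=2, H=0) → (A=3, B=4, C=5, D=3, E=2, F=2, G=1, H=3)
step 2: fire t2:  (A=3, B=4, C=5, D=3, E=2, F=2, G=1, H=3) → (A=2, B=1, C=5, D=3, E=3, F=2, G=1, H=3)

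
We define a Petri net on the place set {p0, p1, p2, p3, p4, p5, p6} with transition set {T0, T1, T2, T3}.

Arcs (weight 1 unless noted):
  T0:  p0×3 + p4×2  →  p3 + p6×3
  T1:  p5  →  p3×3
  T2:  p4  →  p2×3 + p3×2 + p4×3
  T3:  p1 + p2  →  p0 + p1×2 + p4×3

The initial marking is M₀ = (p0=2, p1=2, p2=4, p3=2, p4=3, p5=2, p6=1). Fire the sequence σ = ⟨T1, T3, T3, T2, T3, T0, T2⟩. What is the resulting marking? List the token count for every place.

(p0=2, p1=5, p2=7, p3=10, p4=14, p5=1, p6=4)

step 1: fire T1:  (p0=2, p1=2, p2=4, p3=2, p4=3, p5=2, p6=1) → (p0=2, p1=2, p2=4, p3=5, p4=3, p5=1, p6=1)
step 2: fire T3:  (p0=2, p1=2, p2=4, p3=5, p4=3, p5=1, p6=1) → (p0=3, p1=3, p2=3, p3=5, p4=6, p5=1, p6=1)
step 3: fire T3:  (p0=3, p1=3, p2=3, p3=5, p4=6, p5=1, p6=1) → (p0=4, p1=4, p2=2, p3=5, p4=9, p5=1, p6=1)
step 4: fire T2:  (p0=4, p1=4, p2=2, p3=5, p4=9, p5=1, p6=1) → (p0=4, p1=4, p2=5, p3=7, p4=11, p5=1, p6=1)
step 5: fire T3:  (p0=4, p1=4, p2=5, p3=7, p4=11, p5=1, p6=1) → (p0=5, p1=5, p2=4, p3=7, p4=14, p5=1, p6=1)
step 6: fire T0:  (p0=5, p1=5, p2=4, p3=7, p4=14, p5=1, p6=1) → (p0=2, p1=5, p2=4, p3=8, p4=12, p5=1, p6=4)
step 7: fire T2:  (p0=2, p1=5, p2=4, p3=8, p4=12, p5=1, p6=4) → (p0=2, p1=5, p2=7, p3=10, p4=14, p5=1, p6=4)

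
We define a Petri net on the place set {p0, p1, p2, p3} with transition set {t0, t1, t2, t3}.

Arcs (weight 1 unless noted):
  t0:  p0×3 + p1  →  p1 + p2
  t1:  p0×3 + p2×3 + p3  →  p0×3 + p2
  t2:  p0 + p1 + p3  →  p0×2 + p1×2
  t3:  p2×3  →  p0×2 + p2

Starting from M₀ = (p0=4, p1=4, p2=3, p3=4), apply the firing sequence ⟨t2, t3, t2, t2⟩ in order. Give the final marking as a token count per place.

step 1: fire t2:  (p0=4, p1=4, p2=3, p3=4) → (p0=5, p1=5, p2=3, p3=3)
step 2: fire t3:  (p0=5, p1=5, p2=3, p3=3) → (p0=7, p1=5, p2=1, p3=3)
step 3: fire t2:  (p0=7, p1=5, p2=1, p3=3) → (p0=8, p1=6, p2=1, p3=2)
step 4: fire t2:  (p0=8, p1=6, p2=1, p3=2) → (p0=9, p1=7, p2=1, p3=1)

(p0=9, p1=7, p2=1, p3=1)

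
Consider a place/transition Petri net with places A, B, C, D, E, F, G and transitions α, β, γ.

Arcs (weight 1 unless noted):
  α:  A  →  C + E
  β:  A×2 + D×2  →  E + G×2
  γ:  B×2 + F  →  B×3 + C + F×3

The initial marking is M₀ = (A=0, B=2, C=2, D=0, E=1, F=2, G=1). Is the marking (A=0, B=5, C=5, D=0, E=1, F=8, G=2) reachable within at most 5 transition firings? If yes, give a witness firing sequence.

depth 0: 1 marking
depth 1: 2 markings reached so far
depth 2: 3 markings reached so far
depth 3: 4 markings reached so far
depth 4: 5 markings reached so far
depth 5: 6 markings reached so far
target is not among the 6 markings reachable within 5 steps

NO — not reachable within 5 firings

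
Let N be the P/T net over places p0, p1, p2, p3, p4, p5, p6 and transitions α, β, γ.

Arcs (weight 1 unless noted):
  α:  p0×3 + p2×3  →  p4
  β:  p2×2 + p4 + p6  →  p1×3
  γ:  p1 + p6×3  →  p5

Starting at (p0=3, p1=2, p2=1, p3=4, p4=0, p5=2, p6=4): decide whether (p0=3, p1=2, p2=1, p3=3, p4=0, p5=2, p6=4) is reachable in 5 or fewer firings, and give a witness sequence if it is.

depth 0: 1 marking
depth 1: 2 markings reached so far
depth 2: 2 markings reached so far
(frontier empty at depth 2; search complete)
target is not among the 2 markings reachable within 5 steps

NO — not reachable within 5 firings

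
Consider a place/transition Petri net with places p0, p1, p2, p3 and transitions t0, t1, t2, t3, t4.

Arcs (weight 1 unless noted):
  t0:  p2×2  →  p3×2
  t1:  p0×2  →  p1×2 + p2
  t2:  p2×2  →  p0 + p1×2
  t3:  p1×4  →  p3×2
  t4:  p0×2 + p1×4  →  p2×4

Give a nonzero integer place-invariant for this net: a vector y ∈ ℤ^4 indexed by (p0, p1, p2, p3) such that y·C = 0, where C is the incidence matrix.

Incidence matrix C (rows=places, cols=transitions):
       t0   t1   t2   t3   t4
   p0   0   -2    1    0   -2
   p1   0    2    2   -4   -4
   p2  -2    1   -2    0    4
   p3   2    0    0    2    0

Candidate y = [2, 1, 2, 2]; check y·C column-wise:
  col t0: 2·0 + 1·0 + 2·-2 + 2·2 = 0
  col t1: 2·-2 + 1·2 + 2·1 + 2·0 = 0
  col t2: 2·1 + 1·2 + 2·-2 + 2·0 = 0
  col t3: 2·0 + 1·-4 + 2·0 + 2·2 = 0
  col t4: 2·-2 + 1·-4 + 2·4 + 2·0 = 0

y = (p0:2, p1:1, p2:2, p3:2)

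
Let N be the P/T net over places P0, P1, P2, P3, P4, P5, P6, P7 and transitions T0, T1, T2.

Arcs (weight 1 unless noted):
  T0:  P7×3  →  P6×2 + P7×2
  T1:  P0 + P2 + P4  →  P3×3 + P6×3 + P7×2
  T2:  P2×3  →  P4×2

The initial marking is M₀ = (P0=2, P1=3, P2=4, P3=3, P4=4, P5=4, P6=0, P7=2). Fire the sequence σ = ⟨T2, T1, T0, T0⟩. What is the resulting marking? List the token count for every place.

(P0=1, P1=3, P2=0, P3=6, P4=5, P5=4, P6=7, P7=2)

step 1: fire T2:  (P0=2, P1=3, P2=4, P3=3, P4=4, P5=4, P6=0, P7=2) → (P0=2, P1=3, P2=1, P3=3, P4=6, P5=4, P6=0, P7=2)
step 2: fire T1:  (P0=2, P1=3, P2=1, P3=3, P4=6, P5=4, P6=0, P7=2) → (P0=1, P1=3, P2=0, P3=6, P4=5, P5=4, P6=3, P7=4)
step 3: fire T0:  (P0=1, P1=3, P2=0, P3=6, P4=5, P5=4, P6=3, P7=4) → (P0=1, P1=3, P2=0, P3=6, P4=5, P5=4, P6=5, P7=3)
step 4: fire T0:  (P0=1, P1=3, P2=0, P3=6, P4=5, P5=4, P6=5, P7=3) → (P0=1, P1=3, P2=0, P3=6, P4=5, P5=4, P6=7, P7=2)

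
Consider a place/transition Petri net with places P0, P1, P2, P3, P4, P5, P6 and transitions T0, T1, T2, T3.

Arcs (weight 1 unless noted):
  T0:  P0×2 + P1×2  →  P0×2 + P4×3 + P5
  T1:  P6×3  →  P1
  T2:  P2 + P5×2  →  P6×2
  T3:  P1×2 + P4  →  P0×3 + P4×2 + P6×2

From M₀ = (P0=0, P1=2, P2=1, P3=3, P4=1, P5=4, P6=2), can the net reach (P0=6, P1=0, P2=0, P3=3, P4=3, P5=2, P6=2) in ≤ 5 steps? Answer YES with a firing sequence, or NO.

step 1: fire T2:  (P0=0, P1=2, P2=1, P3=3, P4=1, P5=4, P6=2) → (P0=0, P1=2, P2=0, P3=3, P4=1, P5=2, P6=4)
step 2: fire T1:  (P0=0, P1=2, P2=0, P3=3, P4=1, P5=2, P6=4) → (P0=0, P1=3, P2=0, P3=3, P4=1, P5=2, P6=1)
step 3: fire T3:  (P0=0, P1=3, P2=0, P3=3, P4=1, P5=2, P6=1) → (P0=3, P1=1, P2=0, P3=3, P4=2, P5=2, P6=3)
step 4: fire T1:  (P0=3, P1=1, P2=0, P3=3, P4=2, P5=2, P6=3) → (P0=3, P1=2, P2=0, P3=3, P4=2, P5=2, P6=0)
step 5: fire T3:  (P0=3, P1=2, P2=0, P3=3, P4=2, P5=2, P6=0) → (P0=6, P1=0, P2=0, P3=3, P4=3, P5=2, P6=2)

YES — reachable via ⟨T2, T1, T3, T1, T3⟩ (5 firings)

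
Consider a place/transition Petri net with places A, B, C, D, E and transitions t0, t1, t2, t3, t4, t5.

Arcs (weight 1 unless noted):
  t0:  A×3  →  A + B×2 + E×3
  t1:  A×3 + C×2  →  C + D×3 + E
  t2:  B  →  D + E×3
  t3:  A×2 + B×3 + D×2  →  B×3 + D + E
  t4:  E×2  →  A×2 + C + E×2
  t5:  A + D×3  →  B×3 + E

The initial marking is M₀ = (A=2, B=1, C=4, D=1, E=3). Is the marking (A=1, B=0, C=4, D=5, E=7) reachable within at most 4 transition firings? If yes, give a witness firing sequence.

step 1: fire t2:  (A=2, B=1, C=4, D=1, E=3) → (A=2, B=0, C=4, D=2, E=6)
step 2: fire t4:  (A=2, B=0, C=4, D=2, E=6) → (A=4, B=0, C=5, D=2, E=6)
step 3: fire t1:  (A=4, B=0, C=5, D=2, E=6) → (A=1, B=0, C=4, D=5, E=7)

YES — reachable via ⟨t2, t4, t1⟩ (3 firings)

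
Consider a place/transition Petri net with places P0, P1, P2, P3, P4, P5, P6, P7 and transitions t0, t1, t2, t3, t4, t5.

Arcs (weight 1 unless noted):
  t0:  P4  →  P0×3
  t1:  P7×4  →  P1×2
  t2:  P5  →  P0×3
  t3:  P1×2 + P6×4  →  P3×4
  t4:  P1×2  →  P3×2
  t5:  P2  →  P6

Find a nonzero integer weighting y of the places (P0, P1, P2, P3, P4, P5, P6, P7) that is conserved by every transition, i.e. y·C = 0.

y = (P0:1, P1:0, P2:0, P3:0, P4:3, P5:3, P6:0, P7:0)

Incidence matrix C (rows=places, cols=transitions):
       t0   t1   t2   t3   t4   t5
   P0   3    0    3    0    0    0
   P1   0    2    0   -2   -2    0
   P2   0    0    0    0    0   -1
   P3   0    0    0    4    2    0
   P4  -1    0    0    0    0    0
   P5   0    0   -1    0    0    0
   P6   0    0    0   -4    0    1
   P7   0   -4    0    0    0    0

Candidate y = [1, 0, 0, 0, 3, 3, 0, 0]; check y·C column-wise:
  col t0: 1·3 + 3·-1 + 3·0 = 0
  col t1: 1·0 + 0·2 + 3·0 + 3·0 + 0·-4 = 0
  col t2: 1·3 + 3·0 + 3·-1 = 0
  col t3: 1·0 + 0·-2 + 0·4 + 3·0 + 3·0 + 0·-4 = 0
  col t4: 1·0 + 0·-2 + 0·2 + 3·0 + 3·0 = 0
  col t5: 1·0 + 0·-1 + 3·0 + 3·0 + 0·1 = 0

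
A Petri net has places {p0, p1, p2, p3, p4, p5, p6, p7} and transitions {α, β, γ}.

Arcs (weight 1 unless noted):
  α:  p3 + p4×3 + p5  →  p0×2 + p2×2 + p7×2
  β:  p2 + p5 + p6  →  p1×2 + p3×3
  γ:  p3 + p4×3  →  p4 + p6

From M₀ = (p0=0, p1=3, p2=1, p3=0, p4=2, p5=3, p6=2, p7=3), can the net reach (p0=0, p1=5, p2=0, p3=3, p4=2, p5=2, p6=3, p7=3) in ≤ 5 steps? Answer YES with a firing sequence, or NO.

NO — not reachable within 5 firings

depth 0: 1 marking
depth 1: 2 markings reached so far
depth 2: 2 markings reached so far
(frontier empty at depth 2; search complete)
target is not among the 2 markings reachable within 5 steps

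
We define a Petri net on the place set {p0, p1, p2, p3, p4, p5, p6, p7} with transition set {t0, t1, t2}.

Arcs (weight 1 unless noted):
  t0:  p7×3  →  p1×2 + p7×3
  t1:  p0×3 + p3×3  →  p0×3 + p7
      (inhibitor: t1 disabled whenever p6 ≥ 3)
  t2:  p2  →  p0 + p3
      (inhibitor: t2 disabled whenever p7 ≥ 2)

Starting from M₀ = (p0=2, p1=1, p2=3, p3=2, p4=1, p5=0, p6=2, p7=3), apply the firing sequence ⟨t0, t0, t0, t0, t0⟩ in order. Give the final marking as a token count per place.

(p0=2, p1=11, p2=3, p3=2, p4=1, p5=0, p6=2, p7=3)

step 1: fire t0:  (p0=2, p1=1, p2=3, p3=2, p4=1, p5=0, p6=2, p7=3) → (p0=2, p1=3, p2=3, p3=2, p4=1, p5=0, p6=2, p7=3)
step 2: fire t0:  (p0=2, p1=3, p2=3, p3=2, p4=1, p5=0, p6=2, p7=3) → (p0=2, p1=5, p2=3, p3=2, p4=1, p5=0, p6=2, p7=3)
step 3: fire t0:  (p0=2, p1=5, p2=3, p3=2, p4=1, p5=0, p6=2, p7=3) → (p0=2, p1=7, p2=3, p3=2, p4=1, p5=0, p6=2, p7=3)
step 4: fire t0:  (p0=2, p1=7, p2=3, p3=2, p4=1, p5=0, p6=2, p7=3) → (p0=2, p1=9, p2=3, p3=2, p4=1, p5=0, p6=2, p7=3)
step 5: fire t0:  (p0=2, p1=9, p2=3, p3=2, p4=1, p5=0, p6=2, p7=3) → (p0=2, p1=11, p2=3, p3=2, p4=1, p5=0, p6=2, p7=3)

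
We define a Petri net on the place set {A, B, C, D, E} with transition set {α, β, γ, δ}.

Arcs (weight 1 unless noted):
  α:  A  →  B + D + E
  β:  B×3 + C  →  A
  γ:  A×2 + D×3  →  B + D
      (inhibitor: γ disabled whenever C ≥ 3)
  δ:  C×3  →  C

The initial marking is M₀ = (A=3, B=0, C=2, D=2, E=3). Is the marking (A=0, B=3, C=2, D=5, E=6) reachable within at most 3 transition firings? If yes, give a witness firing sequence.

YES — reachable via ⟨α, α, α⟩ (3 firings)

step 1: fire α:  (A=3, B=0, C=2, D=2, E=3) → (A=2, B=1, C=2, D=3, E=4)
step 2: fire α:  (A=2, B=1, C=2, D=3, E=4) → (A=1, B=2, C=2, D=4, E=5)
step 3: fire α:  (A=1, B=2, C=2, D=4, E=5) → (A=0, B=3, C=2, D=5, E=6)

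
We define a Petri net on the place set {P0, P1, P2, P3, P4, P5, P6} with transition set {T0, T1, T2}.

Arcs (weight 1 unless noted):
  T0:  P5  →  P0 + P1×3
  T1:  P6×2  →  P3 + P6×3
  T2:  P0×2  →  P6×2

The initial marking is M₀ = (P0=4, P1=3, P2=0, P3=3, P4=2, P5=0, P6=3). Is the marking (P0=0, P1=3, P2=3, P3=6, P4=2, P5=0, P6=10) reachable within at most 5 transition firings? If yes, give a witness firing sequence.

NO — not reachable within 5 firings

depth 0: 1 marking
depth 1: 3 markings reached so far
depth 2: 6 markings reached so far
depth 3: 9 markings reached so far
depth 4: 12 markings reached so far
depth 5: 15 markings reached so far
target is not among the 15 markings reachable within 5 steps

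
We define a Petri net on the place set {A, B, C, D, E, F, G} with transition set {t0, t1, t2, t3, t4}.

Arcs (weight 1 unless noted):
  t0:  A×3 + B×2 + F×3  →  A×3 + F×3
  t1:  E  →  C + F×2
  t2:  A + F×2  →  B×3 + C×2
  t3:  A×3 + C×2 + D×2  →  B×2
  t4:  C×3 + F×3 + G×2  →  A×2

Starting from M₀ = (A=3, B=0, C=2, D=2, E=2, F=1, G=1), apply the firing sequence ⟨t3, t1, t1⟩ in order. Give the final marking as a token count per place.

(A=0, B=2, C=2, D=0, E=0, F=5, G=1)

step 1: fire t3:  (A=3, B=0, C=2, D=2, E=2, F=1, G=1) → (A=0, B=2, C=0, D=0, E=2, F=1, G=1)
step 2: fire t1:  (A=0, B=2, C=0, D=0, E=2, F=1, G=1) → (A=0, B=2, C=1, D=0, E=1, F=3, G=1)
step 3: fire t1:  (A=0, B=2, C=1, D=0, E=1, F=3, G=1) → (A=0, B=2, C=2, D=0, E=0, F=5, G=1)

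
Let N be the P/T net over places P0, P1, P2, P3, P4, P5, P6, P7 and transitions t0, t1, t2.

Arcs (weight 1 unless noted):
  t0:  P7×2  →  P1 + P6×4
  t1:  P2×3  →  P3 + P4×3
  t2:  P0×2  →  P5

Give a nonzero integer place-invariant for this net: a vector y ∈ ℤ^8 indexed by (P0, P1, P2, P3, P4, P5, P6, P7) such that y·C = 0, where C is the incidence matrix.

Incidence matrix C (rows=places, cols=transitions):
       t0   t1   t2
   P0   0    0   -2
   P1   1    0    0
   P2   0   -3    0
   P3   0    1    0
   P4   0    3    0
   P5   0    0    1
   P6   4    0    0
   P7  -2    0    0

Candidate y = [0, 0, 1, 3, 0, 0, 0, 0]; check y·C column-wise:
  col t0: 0·1 + 1·0 + 3·0 + 0·4 + 0·-2 = 0
  col t1: 1·-3 + 3·1 + 0·3 = 0
  col t2: 0·-2 + 1·0 + 3·0 + 0·1 = 0

y = (P0:0, P1:0, P2:1, P3:3, P4:0, P5:0, P6:0, P7:0)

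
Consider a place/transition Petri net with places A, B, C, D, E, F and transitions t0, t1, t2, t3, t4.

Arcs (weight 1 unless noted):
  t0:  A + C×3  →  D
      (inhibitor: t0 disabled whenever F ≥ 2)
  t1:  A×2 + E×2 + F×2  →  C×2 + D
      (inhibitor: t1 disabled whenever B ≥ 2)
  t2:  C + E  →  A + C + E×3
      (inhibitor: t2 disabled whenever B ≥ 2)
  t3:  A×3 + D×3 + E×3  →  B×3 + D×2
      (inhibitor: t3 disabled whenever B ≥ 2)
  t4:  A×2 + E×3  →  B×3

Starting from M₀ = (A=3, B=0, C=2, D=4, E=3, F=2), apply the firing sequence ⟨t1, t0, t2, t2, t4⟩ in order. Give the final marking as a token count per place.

step 1: fire t1:  (A=3, B=0, C=2, D=4, E=3, F=2) → (A=1, B=0, C=4, D=5, E=1, F=0)
step 2: fire t0:  (A=1, B=0, C=4, D=5, E=1, F=0) → (A=0, B=0, C=1, D=6, E=1, F=0)
step 3: fire t2:  (A=0, B=0, C=1, D=6, E=1, F=0) → (A=1, B=0, C=1, D=6, E=3, F=0)
step 4: fire t2:  (A=1, B=0, C=1, D=6, E=3, F=0) → (A=2, B=0, C=1, D=6, E=5, F=0)
step 5: fire t4:  (A=2, B=0, C=1, D=6, E=5, F=0) → (A=0, B=3, C=1, D=6, E=2, F=0)

(A=0, B=3, C=1, D=6, E=2, F=0)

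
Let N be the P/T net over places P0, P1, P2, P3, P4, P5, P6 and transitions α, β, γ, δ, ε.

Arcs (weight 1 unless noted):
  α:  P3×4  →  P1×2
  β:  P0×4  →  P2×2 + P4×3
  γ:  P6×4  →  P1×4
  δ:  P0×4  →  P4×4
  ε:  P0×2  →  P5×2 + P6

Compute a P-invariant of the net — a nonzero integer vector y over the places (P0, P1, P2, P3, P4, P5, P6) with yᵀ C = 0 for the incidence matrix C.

y = (P0:2, P1:0, P2:1, P3:0, P4:2, P5:2, P6:0)

Incidence matrix C (rows=places, cols=transitions):
        α    β    γ    δ    ε
   P0   0   -4    0   -4   -2
   P1   2    0    4    0    0
   P2   0    2    0    0    0
   P3  -4    0    0    0    0
   P4   0    3    0    4    0
   P5   0    0    0    0    2
   P6   0    0   -4    0    1

Candidate y = [2, 0, 1, 0, 2, 2, 0]; check y·C column-wise:
  col α: 2·0 + 0·2 + 1·0 + 0·-4 + 2·0 + 2·0 = 0
  col β: 2·-4 + 1·2 + 2·3 + 2·0 = 0
  col γ: 2·0 + 0·4 + 1·0 + 2·0 + 2·0 + 0·-4 = 0
  col δ: 2·-4 + 1·0 + 2·4 + 2·0 = 0
  col ε: 2·-2 + 1·0 + 2·0 + 2·2 + 0·1 = 0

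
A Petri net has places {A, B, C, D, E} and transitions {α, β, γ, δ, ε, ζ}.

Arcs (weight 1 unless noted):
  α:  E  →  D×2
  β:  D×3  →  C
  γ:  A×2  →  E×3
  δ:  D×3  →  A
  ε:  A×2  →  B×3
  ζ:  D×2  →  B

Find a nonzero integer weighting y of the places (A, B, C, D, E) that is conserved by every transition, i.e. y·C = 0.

y = (A:3, B:2, C:3, D:1, E:2)

Incidence matrix C (rows=places, cols=transitions):
        α    β    γ    δ    ε    ζ
    A   0    0   -2    1   -2    0
    B   0    0    0    0    3    1
    C   0    1    0    0    0    0
    D   2   -3    0   -3    0   -2
    E  -1    0    3    0    0    0

Candidate y = [3, 2, 3, 1, 2]; check y·C column-wise:
  col α: 3·0 + 2·0 + 3·0 + 1·2 + 2·-1 = 0
  col β: 3·0 + 2·0 + 3·1 + 1·-3 + 2·0 = 0
  col γ: 3·-2 + 2·0 + 3·0 + 1·0 + 2·3 = 0
  col δ: 3·1 + 2·0 + 3·0 + 1·-3 + 2·0 = 0
  col ε: 3·-2 + 2·3 + 3·0 + 1·0 + 2·0 = 0
  col ζ: 3·0 + 2·1 + 3·0 + 1·-2 + 2·0 = 0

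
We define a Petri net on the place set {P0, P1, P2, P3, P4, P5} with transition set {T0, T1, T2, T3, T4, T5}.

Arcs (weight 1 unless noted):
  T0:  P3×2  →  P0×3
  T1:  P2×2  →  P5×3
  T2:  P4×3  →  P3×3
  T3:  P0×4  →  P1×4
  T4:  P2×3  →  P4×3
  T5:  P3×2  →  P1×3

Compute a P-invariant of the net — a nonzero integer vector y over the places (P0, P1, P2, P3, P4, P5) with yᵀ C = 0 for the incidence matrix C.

Incidence matrix C (rows=places, cols=transitions):
       T0   T1   T2   T3   T4   T5
   P0   3    0    0   -4    0    0
   P1   0    0    0    4    0    3
   P2   0   -2    0    0   -3    0
   P3  -2    0    3    0    0   -2
   P4   0    0   -3    0    3    0
   P5   0    3    0    0    0    0

Candidate y = [2, 2, 3, 3, 3, 2]; check y·C column-wise:
  col T0: 2·3 + 2·0 + 3·0 + 3·-2 + 3·0 + 2·0 = 0
  col T1: 2·0 + 2·0 + 3·-2 + 3·0 + 3·0 + 2·3 = 0
  col T2: 2·0 + 2·0 + 3·0 + 3·3 + 3·-3 + 2·0 = 0
  col T3: 2·-4 + 2·4 + 3·0 + 3·0 + 3·0 + 2·0 = 0
  col T4: 2·0 + 2·0 + 3·-3 + 3·0 + 3·3 + 2·0 = 0
  col T5: 2·0 + 2·3 + 3·0 + 3·-2 + 3·0 + 2·0 = 0

y = (P0:2, P1:2, P2:3, P3:3, P4:3, P5:2)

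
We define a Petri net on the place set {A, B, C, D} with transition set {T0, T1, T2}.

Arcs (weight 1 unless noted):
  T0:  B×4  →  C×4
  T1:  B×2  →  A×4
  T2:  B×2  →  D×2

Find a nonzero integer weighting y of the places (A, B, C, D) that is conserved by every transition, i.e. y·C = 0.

Incidence matrix C (rows=places, cols=transitions):
       T0   T1   T2
    A   0    4    0
    B  -4   -2   -2
    C   4    0    0
    D   0    0    2

Candidate y = [1, 2, 2, 2]; check y·C column-wise:
  col T0: 1·0 + 2·-4 + 2·4 + 2·0 = 0
  col T1: 1·4 + 2·-2 + 2·0 + 2·0 = 0
  col T2: 1·0 + 2·-2 + 2·0 + 2·2 = 0

y = (A:1, B:2, C:2, D:2)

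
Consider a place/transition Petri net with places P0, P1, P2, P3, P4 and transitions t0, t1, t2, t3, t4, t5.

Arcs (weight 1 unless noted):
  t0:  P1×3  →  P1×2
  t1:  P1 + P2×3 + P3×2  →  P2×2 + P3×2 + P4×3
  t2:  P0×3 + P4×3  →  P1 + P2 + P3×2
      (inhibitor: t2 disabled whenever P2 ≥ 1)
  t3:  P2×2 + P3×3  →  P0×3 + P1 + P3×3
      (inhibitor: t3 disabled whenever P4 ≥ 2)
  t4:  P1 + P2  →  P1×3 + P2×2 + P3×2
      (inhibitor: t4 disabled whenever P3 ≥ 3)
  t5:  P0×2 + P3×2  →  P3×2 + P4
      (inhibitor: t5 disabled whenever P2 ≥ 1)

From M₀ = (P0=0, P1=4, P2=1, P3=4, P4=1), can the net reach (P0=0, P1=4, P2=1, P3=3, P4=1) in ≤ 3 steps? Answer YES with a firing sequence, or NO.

depth 0: 1 marking
depth 1: 2 markings reached so far
depth 2: 3 markings reached so far
depth 3: 3 markings reached so far
(frontier empty at depth 3; search complete)
target is not among the 3 markings reachable within 3 steps

NO — not reachable within 3 firings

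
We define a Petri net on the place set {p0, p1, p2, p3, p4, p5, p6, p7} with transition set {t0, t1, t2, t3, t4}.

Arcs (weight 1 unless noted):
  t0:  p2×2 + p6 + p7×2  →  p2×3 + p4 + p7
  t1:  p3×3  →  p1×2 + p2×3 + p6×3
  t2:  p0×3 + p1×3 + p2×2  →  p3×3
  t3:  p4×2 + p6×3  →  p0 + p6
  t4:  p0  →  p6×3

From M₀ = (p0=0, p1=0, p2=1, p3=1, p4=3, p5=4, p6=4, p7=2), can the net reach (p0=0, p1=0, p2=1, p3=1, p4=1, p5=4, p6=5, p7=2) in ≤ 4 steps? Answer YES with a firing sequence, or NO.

YES — reachable via ⟨t3, t4⟩ (2 firings)

step 1: fire t3:  (p0=0, p1=0, p2=1, p3=1, p4=3, p5=4, p6=4, p7=2) → (p0=1, p1=0, p2=1, p3=1, p4=1, p5=4, p6=2, p7=2)
step 2: fire t4:  (p0=1, p1=0, p2=1, p3=1, p4=1, p5=4, p6=2, p7=2) → (p0=0, p1=0, p2=1, p3=1, p4=1, p5=4, p6=5, p7=2)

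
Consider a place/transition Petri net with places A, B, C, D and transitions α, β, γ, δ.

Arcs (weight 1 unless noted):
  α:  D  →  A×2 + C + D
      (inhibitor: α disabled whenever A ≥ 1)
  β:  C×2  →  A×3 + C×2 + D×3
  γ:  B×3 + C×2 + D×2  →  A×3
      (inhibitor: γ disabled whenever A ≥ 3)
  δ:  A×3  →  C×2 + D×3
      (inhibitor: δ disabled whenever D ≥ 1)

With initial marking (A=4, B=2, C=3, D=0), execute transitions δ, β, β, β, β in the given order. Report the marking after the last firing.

(A=13, B=2, C=5, D=15)

step 1: fire δ:  (A=4, B=2, C=3, D=0) → (A=1, B=2, C=5, D=3)
step 2: fire β:  (A=1, B=2, C=5, D=3) → (A=4, B=2, C=5, D=6)
step 3: fire β:  (A=4, B=2, C=5, D=6) → (A=7, B=2, C=5, D=9)
step 4: fire β:  (A=7, B=2, C=5, D=9) → (A=10, B=2, C=5, D=12)
step 5: fire β:  (A=10, B=2, C=5, D=12) → (A=13, B=2, C=5, D=15)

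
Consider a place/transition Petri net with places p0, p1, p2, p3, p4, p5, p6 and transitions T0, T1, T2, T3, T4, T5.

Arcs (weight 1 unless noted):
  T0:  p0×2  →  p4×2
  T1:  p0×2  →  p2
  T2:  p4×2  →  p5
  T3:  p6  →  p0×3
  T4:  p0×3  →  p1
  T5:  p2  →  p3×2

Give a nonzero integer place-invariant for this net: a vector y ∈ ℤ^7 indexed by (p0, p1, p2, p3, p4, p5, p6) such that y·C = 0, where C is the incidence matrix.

Incidence matrix C (rows=places, cols=transitions):
       T0   T1   T2   T3   T4   T5
   p0  -2   -2    0    3   -3    0
   p1   0    0    0    0    1    0
   p2   0    1    0    0    0   -1
   p3   0    0    0    0    0    2
   p4   2    0   -2    0    0    0
   p5   0    0    1    0    0    0
   p6   0    0    0   -1    0    0

Candidate y = [1, 3, 2, 1, 1, 2, 3]; check y·C column-wise:
  col T0: 1·-2 + 3·0 + 2·0 + 1·0 + 1·2 + 2·0 + 3·0 = 0
  col T1: 1·-2 + 3·0 + 2·1 + 1·0 + 1·0 + 2·0 + 3·0 = 0
  col T2: 1·0 + 3·0 + 2·0 + 1·0 + 1·-2 + 2·1 + 3·0 = 0
  col T3: 1·3 + 3·0 + 2·0 + 1·0 + 1·0 + 2·0 + 3·-1 = 0
  col T4: 1·-3 + 3·1 + 2·0 + 1·0 + 1·0 + 2·0 + 3·0 = 0
  col T5: 1·0 + 3·0 + 2·-1 + 1·2 + 1·0 + 2·0 + 3·0 = 0

y = (p0:1, p1:3, p2:2, p3:1, p4:1, p5:2, p6:3)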